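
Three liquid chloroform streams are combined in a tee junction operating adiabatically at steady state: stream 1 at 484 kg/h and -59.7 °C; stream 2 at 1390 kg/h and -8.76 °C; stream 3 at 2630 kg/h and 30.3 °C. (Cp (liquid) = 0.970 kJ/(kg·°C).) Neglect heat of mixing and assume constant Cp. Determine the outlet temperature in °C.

No heat crosses the boundary, so H_out = H_in.
Σ ṁᵢCp,ᵢTᵢ = 484×0.970×-59.7 + 1390×0.970×-8.76 + 2630×0.970×30.3 = 37459
Σ ṁᵢCp,ᵢ = 484×0.970 + 1390×0.970 + 2630×0.970 = 4368.9
T_out = 37459 / 4368.9 = 8.5741 °C

T_out = 8.57 °C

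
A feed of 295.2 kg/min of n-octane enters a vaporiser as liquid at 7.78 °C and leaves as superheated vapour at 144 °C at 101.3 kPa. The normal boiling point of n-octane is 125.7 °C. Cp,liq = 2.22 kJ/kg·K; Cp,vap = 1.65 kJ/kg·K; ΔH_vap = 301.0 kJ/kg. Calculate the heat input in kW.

Q = 2920 kW

liquid 7.78→125.7 °C: 261.78 kJ/kg
vaporisation at 125.7 °C: 301 kJ/kg
vapour 125.7→144 °C: 30.195 kJ/kg
Δh = 261.78 + 301 + 30.195 = 592.98 kJ/kg
Q = ṁ·Δh = 295.2 kg/min × 592.98 kJ/kg = 175050 kJ/min
|Q| = 2917.4 kW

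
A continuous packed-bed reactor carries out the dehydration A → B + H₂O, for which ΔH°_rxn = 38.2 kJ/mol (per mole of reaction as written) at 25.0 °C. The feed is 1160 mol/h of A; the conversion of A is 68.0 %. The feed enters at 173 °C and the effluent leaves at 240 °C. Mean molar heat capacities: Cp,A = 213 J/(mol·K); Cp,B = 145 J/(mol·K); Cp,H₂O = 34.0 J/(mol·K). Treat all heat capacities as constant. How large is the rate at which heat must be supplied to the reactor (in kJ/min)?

Extent of reaction ξ = 0.680 × 1160 = 788.8 mol/h
Reaction term: ξ·ΔH°_rxn = 788.8 × 38.2 = 30132 kJ/h
Sensible, feed 173→25 °C: -36568 kJ/h
Outlet flows (mol/h): A 371.2, B 788.8, H₂O 788.8
Sensible, products 25→240 °C: 47356 kJ/h
Q = ΔH = 40920 kJ/h = 11.367 kW
Heat supplied = 682.01 kJ/min

Q_in = 682 kJ/min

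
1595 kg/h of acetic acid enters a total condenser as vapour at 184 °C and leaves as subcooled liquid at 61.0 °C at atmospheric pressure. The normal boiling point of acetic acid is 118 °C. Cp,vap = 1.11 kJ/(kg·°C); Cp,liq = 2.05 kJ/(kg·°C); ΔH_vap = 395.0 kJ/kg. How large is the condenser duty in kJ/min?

Q_c = 15600 kJ/min

vapour 184→118 °C: -73.26 kJ/kg
condensation at 118 °C: -395 kJ/kg
liquid 118→61.0 °C: -116.85 kJ/kg
Δh = -73.26 + -395 + -116.85 = -585.11 kJ/kg
Q = ṁ·Δh = 1595 kg/h × -585.11 kJ/kg = -933250 kJ/h
|Q| = 259.24 kW = 15554 kJ/min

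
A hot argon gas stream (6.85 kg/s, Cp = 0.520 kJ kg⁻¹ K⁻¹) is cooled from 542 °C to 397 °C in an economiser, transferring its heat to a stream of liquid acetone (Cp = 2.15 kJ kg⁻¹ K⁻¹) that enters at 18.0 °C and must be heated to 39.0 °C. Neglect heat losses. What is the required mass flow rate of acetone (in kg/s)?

Heat released by hot stream: Q = 6.85 × 0.520 × (542 − 397) = 516.49 kJ/s
Energy balance on cold side (adiabatic exchanger): Q = ṁ_c·Cp_c·(T_c,out − T_c,in)
ṁ_c = 516.49 / [2.15 × (39.0 − 18.0)] = 11.439 kg/s

ṁ_c = 11.4 kg/s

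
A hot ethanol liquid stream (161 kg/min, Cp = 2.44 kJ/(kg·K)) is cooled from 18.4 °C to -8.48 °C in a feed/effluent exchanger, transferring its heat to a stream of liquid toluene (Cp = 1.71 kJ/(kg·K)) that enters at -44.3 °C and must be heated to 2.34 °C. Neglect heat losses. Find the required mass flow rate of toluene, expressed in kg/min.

Heat released by hot stream: Q = 161 × 2.44 × (18.4 − -8.48) = 10560 kJ/min
Energy balance on cold side (adiabatic exchanger): Q = ṁ_c·Cp_c·(T_c,out − T_c,in)
ṁ_c = 10560 / [1.71 × (2.34 − -44.3)] = 132.4 kg/min

ṁ_c = 132 kg/min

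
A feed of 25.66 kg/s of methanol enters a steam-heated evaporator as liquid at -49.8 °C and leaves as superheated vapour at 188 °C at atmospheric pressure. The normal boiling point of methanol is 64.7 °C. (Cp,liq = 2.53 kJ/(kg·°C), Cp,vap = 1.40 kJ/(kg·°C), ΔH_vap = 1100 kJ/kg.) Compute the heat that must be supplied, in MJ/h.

Q = 144000 MJ/h

liquid -49.8→64.7 °C: 289.69 kJ/kg
vaporisation at 64.7 °C: 1100 kJ/kg
vapour 64.7→188 °C: 172.62 kJ/kg
Δh = 289.69 + 1100 + 172.62 = 1562.3 kJ/kg
Q = ṁ·Δh = 25.66 kg/s × 1562.3 kJ/kg = 40089 kJ/s
|Q| = 40089 kW = 144320 MJ/h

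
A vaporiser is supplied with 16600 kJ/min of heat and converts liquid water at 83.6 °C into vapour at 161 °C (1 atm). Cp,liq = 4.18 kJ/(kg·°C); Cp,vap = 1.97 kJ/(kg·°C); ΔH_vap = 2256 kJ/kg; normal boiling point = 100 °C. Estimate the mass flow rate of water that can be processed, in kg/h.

ṁ = 407 kg/h

Δh = 4.18×(100−83.6) + 2256 + 1.97×(161−100) = 2444.7 kJ/kg
Q = 16600 kJ/min = 276.67 kJ/s = 996000 kJ/h
ṁ = Q/Δh = 996000 / 2444.7 = 407.41 kg/h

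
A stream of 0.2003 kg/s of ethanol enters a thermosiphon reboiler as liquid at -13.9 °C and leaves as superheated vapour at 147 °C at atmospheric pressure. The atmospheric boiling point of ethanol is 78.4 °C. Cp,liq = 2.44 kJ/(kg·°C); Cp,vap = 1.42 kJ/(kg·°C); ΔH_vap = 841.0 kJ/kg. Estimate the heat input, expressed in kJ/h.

Q = 839000 kJ/h

liquid -13.9→78.4 °C: 225.21 kJ/kg
vaporisation at 78.4 °C: 841 kJ/kg
vapour 78.4→147 °C: 97.412 kJ/kg
Δh = 225.21 + 841 + 97.412 = 1163.6 kJ/kg
Q = ṁ·Δh = 0.2003 kg/s × 1163.6 kJ/kg = 233.07 kJ/s
|Q| = 233.07 kW = 839070 kJ/h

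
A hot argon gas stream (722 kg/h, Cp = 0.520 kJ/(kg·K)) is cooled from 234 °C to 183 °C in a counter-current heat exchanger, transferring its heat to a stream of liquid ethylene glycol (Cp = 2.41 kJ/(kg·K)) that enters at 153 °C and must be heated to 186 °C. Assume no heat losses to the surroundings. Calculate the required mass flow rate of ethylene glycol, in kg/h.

ṁ_c = 241 kg/h

Heat released by hot stream: Q = 722 × 0.520 × (234 − 183) = 19147 kJ/h
Energy balance on cold side (adiabatic exchanger): Q = ṁ_c·Cp_c·(T_c,out − T_c,in)
ṁ_c = 19147 / [2.41 × (186 − 153)] = 240.76 kg/h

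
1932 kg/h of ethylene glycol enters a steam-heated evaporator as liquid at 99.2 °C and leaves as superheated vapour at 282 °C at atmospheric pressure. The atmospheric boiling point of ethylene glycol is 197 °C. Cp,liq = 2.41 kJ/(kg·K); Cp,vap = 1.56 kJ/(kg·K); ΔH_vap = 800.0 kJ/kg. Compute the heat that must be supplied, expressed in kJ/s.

liquid 99.2→197 °C: 235.7 kJ/kg
vaporisation at 197 °C: 800 kJ/kg
vapour 197→282 °C: 132.6 kJ/kg
Δh = 235.7 + 800 + 132.6 = 1168.3 kJ/kg
Q = ṁ·Δh = 1932 kg/h × 1168.3 kJ/kg = 2.2572e+06 kJ/h
|Q| = 626.99 kW

Q = 627 kJ/s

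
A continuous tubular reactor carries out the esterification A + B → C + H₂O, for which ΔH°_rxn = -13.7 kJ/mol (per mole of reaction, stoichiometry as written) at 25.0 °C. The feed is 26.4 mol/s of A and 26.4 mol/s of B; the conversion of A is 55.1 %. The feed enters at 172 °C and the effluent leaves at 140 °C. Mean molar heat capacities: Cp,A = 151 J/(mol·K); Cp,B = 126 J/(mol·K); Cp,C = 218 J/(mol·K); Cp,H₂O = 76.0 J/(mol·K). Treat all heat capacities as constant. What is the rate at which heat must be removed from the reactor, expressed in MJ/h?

Extent of reaction ξ = 0.551 × 26.4 = 14.546 mol/s
Reaction term: ξ·ΔH°_rxn = 14.546 × -13.7 = -199.29 kJ/s
Sensible, feed 172→25 °C: -1075 kJ/s
Outlet flows (mol/s): A 11.854, B 11.854, C 14.546, H₂O 14.546
Sensible, products 25→140 °C: 869.41 kJ/s
Q = ΔH = -404.86 kJ/s = -404.86 kW
Heat removed = 1457.5 MJ/h

Q_out = 1460 MJ/h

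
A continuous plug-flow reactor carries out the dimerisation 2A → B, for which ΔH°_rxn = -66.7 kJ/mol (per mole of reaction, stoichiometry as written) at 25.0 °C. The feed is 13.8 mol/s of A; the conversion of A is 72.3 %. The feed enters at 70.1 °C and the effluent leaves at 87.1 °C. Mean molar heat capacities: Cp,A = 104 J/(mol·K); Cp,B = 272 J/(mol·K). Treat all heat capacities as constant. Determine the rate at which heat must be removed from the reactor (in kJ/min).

Extent of reaction ξ = 0.723 × 13.8 / 2 = 4.9887 mol/s
Reaction term: ξ·ΔH°_rxn = 4.9887 × -66.7 = -332.75 kJ/s
Sensible, feed 70.1→25 °C: -64.728 kJ/s
Outlet flows (mol/s): A 3.8226, B 4.9887
Sensible, products 25→87.1 °C: 108.95 kJ/s
Q = ΔH = -288.52 kJ/s = -288.52 kW
Heat removed = 17311 kJ/min

Q_out = 17300 kJ/min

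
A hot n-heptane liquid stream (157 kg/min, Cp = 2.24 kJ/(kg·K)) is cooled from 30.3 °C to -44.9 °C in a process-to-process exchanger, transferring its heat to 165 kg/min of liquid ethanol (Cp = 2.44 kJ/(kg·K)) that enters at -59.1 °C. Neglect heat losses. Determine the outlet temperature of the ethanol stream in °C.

Heat released by hot stream: Q = 157 × 2.24 × (30.3 − -44.9) = 26446 kJ/min
Energy balance on cold side (adiabatic exchanger): Q = ṁ_c·Cp_c·(T_c,out − T_c,in)
T_c,out = -59.1 + 26446/(165 × 2.44) = 6.5889 °C

T_c,out = 6.59 °C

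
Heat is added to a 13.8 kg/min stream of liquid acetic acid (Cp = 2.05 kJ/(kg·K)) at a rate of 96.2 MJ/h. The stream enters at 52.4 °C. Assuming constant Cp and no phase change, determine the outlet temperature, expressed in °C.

T_out = 109 °C

Q = 96.2 MJ/h = 1603.3 kJ/min
ΔT = Q/(ṁ·Cp) = 1603.3/(13.8×2.05) = 56.675 K
T_out = 52.4 + 56.675 = 109.07 °C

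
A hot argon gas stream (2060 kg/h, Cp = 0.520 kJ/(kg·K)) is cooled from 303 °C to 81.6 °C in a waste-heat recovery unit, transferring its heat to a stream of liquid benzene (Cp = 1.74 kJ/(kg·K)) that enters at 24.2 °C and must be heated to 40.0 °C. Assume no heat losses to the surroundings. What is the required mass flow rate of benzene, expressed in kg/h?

Heat released by hot stream: Q = 2060 × 0.520 × (303 − 81.6) = 237160 kJ/h
Energy balance on cold side (adiabatic exchanger): Q = ṁ_c·Cp_c·(T_c,out − T_c,in)
ṁ_c = 237160 / [1.74 × (40.0 − 24.2)] = 8626.6 kg/h

ṁ_c = 8630 kg/h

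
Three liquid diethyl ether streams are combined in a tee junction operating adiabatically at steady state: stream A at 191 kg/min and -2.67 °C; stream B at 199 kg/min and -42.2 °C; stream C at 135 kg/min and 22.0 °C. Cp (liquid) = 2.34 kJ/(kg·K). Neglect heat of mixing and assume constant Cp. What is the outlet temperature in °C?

T_out = -11.3 °C

Energy balance with Q = 0: Σ ṁᵢCp,ᵢ(T_out − Tᵢ) = 0
Σ ṁᵢCp,ᵢTᵢ = 191×2.34×-2.67 + 199×2.34×-42.2 + 135×2.34×22.0 = -13894
Σ ṁᵢCp,ᵢ = 191×2.34 + 199×2.34 + 135×2.34 = 1228.5
T_out = -13894 / 1228.5 = -11.31 °C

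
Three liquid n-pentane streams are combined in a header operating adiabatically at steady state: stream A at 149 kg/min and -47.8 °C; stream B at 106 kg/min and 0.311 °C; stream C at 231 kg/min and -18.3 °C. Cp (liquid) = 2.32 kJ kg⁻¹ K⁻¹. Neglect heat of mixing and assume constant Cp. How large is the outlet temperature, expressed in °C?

T_out = -23.3 °C

Energy balance with Q = 0: Σ ṁᵢCp,ᵢ(T_out − Tᵢ) = 0
T_out = Σ ṁᵢCp,ᵢTᵢ / Σ ṁᵢCp,ᵢ
      = -26254 / 1127.5 = -23.285 °C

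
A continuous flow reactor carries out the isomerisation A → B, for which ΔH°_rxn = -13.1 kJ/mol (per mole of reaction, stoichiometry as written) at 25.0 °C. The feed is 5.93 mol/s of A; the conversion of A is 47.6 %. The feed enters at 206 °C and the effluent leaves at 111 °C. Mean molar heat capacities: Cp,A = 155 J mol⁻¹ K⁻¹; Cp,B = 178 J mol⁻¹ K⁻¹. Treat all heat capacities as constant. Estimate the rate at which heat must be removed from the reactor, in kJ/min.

Q_out = 7120 kJ/min

Extent of reaction ξ = 0.476 × 5.93 = 2.8227 mol/s
Reaction term: ξ·ΔH°_rxn = 2.8227 × -13.1 = -36.977 kJ/s
Sensible, feed 206→25 °C: -166.37 kJ/s
Outlet flows (mol/s): A 3.1073, B 2.8227
Sensible, products 25→111 °C: 84.63 kJ/s
Q = ΔH = -118.71 kJ/s = -118.71 kW
Heat removed = 7122.8 kJ/min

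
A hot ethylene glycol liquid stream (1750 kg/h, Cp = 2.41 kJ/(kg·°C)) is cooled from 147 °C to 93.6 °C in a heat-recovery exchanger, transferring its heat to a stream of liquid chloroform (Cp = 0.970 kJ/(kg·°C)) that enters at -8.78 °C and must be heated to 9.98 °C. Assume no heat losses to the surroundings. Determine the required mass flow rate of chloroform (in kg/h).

ṁ_c = 12400 kg/h

Heat released by hot stream: Q = 1750 × 2.41 × (147 − 93.6) = 225210 kJ/h
Energy balance on cold side (adiabatic exchanger): Q = ṁ_c·Cp_c·(T_c,out − T_c,in)
ṁ_c = 225210 / [0.970 × (9.98 − -8.78)] = 12376 kg/h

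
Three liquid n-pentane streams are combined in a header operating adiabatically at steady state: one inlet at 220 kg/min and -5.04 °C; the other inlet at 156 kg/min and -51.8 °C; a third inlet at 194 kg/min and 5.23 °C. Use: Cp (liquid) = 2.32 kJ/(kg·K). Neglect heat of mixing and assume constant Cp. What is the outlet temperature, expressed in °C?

T_out = -14.3 °C

Adiabatic, steady state ⇒ Σ ṁᵢCp,ᵢ(T_out − Tᵢ) = 0
Σ ṁᵢCp,ᵢTᵢ = 220×2.32×-5.04 + 156×2.32×-51.8 + 194×2.32×5.23 = -18966
Σ ṁᵢCp,ᵢ = 220×2.32 + 156×2.32 + 194×2.32 = 1322.4
T_out = -18966 / 1322.4 = -14.342 °C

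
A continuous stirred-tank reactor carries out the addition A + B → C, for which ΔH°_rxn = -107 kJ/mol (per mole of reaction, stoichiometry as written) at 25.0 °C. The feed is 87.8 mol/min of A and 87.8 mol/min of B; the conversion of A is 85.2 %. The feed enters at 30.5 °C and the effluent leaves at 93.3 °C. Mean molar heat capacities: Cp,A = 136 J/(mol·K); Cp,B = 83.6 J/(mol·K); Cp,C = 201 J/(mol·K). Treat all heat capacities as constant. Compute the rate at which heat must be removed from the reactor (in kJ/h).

Extent of reaction ξ = 0.852 × 87.8 = 74.806 mol/min
Reaction term: ξ·ΔH°_rxn = 74.806 × -107 = -8004.2 kJ/min
Sensible, feed 30.5→25 °C: -106.04 kJ/min
Outlet flows (mol/min): A 12.994, B 12.994, C 74.806
Sensible, products 25→93.3 °C: 1221.9 kJ/min
Q = ΔH = -6888.4 kJ/min = -114.81 kW
Heat removed = 413300 kJ/h

Q_out = 413000 kJ/h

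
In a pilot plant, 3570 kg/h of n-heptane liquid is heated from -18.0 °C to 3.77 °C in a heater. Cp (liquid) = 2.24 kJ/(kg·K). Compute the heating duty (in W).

Q = ṁ·Cp·ΔT = 3570 × 2.24 × (3.77 − -18.0) = 174090 kJ/h
Converting: 174090 / 3600 s = 48.358 kW
Heating duty = 48358 W

Q = 48400 W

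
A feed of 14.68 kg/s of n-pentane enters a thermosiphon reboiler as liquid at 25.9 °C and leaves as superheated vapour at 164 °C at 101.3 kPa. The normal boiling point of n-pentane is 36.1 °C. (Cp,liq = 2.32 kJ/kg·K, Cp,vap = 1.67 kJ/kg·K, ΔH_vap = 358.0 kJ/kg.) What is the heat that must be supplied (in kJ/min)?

Q = 524000 kJ/min

liquid 25.9→36.1 °C: 23.664 kJ/kg
vaporisation at 36.1 °C: 358 kJ/kg
vapour 36.1→164 °C: 213.59 kJ/kg
Δh = 23.664 + 358 + 213.59 = 595.26 kJ/kg
Q = ṁ·Δh = 14.68 kg/s × 595.26 kJ/kg = 8738.4 kJ/s
|Q| = 8738.4 kW = 524300 kJ/min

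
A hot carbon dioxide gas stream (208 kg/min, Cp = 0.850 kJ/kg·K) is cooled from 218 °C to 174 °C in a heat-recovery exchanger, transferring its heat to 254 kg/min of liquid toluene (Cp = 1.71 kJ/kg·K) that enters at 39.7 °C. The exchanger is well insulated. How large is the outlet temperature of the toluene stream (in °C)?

Heat released by hot stream: Q = 208 × 0.850 × (218 − 174) = 7779.2 kJ/min
Energy balance on cold side (adiabatic exchanger): Q = ṁ_c·Cp_c·(T_c,out − T_c,in)
T_c,out = 39.7 + 7779.2/(254 × 1.71) = 57.61 °C

T_c,out = 57.6 °C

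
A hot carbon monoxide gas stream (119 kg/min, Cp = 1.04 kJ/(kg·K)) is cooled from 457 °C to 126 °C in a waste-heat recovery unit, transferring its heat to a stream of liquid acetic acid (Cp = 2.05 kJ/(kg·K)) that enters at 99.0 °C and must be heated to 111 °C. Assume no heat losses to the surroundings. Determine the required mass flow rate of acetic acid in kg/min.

Heat released by hot stream: Q = 119 × 1.04 × (457 − 126) = 40965 kJ/min
Energy balance on cold side (adiabatic exchanger): Q = ṁ_c·Cp_c·(T_c,out − T_c,in)
ṁ_c = 40965 / [2.05 × (111 − 99.0)] = 1665.2 kg/min

ṁ_c = 1670 kg/min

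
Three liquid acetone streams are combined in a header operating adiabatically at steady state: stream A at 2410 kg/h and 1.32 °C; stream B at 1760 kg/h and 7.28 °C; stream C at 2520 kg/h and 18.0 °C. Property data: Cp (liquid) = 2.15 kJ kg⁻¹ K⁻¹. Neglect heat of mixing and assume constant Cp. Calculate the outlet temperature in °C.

Adiabatic, steady state ⇒ Σ ṁᵢCp,ᵢ(T_out − Tᵢ) = 0
T_out = Σ ṁᵢCp,ᵢTᵢ / Σ ṁᵢCp,ᵢ
      = 131910 / 14384 = 9.171 °C

T_out = 9.17 °C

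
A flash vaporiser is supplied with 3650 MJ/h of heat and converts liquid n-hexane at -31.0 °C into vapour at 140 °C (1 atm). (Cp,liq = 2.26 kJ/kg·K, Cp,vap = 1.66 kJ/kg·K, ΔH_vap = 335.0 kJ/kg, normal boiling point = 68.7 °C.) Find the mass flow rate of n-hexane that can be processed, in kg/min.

Δh = 2.26×(68.7−-31.0) + 335.0 + 1.66×(140−68.7) = 678.68 kJ/kg
Q = 3650 MJ/h = 1013.9 kJ/s = 60833 kJ/min
ṁ = Q/Δh = 60833 / 678.68 = 89.635 kg/min

ṁ = 89.6 kg/min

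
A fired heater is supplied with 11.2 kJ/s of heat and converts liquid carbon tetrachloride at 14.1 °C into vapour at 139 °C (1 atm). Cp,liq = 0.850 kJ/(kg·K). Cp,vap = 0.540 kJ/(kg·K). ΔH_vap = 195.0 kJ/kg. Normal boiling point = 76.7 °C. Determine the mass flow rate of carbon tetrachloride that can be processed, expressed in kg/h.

ṁ = 143 kg/h

Δh = 0.850×(76.7−14.1) + 195.0 + 0.540×(139−76.7) = 281.85 kJ/kg
Q = 11.2 kJ/s = 11.2 kJ/s = 40320 kJ/h
ṁ = Q/Δh = 40320 / 281.85 = 143.05 kg/h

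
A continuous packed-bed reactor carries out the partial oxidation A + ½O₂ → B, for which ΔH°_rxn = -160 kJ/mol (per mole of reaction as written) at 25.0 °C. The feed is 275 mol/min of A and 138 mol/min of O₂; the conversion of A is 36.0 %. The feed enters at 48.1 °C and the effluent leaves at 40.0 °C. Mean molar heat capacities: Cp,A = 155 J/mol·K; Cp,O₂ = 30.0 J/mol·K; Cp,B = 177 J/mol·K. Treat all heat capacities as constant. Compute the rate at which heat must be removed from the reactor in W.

Q_out = 270000 W

Extent of reaction ξ = 0.360 × 275 = 99 mol/min
Reaction term: ξ·ΔH°_rxn = 99 × -160 = -15840 kJ/min
Sensible, feed 48.1→25 °C: -1080.3 kJ/min
Outlet flows (mol/min): A 176, O₂ 88.5, B 99
Sensible, products 25→40.0 °C: 711.87 kJ/min
Q = ΔH = -16208 kJ/min = -270.14 kW
Heat removed = 270140 W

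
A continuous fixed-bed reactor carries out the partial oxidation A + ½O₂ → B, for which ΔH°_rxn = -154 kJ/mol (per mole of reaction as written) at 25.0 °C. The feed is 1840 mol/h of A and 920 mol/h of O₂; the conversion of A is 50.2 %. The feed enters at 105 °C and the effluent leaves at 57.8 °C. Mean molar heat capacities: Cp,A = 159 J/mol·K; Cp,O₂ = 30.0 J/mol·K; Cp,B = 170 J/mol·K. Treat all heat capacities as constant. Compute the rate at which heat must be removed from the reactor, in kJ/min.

Extent of reaction ξ = 0.502 × 1840 = 923.68 mol/h
Reaction term: ξ·ΔH°_rxn = 923.68 × -154 = -142250 kJ/h
Sensible, feed 105→25 °C: -25613 kJ/h
Outlet flows (mol/h): A 916.32, O₂ 458.16, B 923.68
Sensible, products 25→57.8 °C: 10380 kJ/h
Q = ΔH = -157480 kJ/h = -43.744 kW
Heat removed = 2624.7 kJ/min

Q_out = 2620 kJ/min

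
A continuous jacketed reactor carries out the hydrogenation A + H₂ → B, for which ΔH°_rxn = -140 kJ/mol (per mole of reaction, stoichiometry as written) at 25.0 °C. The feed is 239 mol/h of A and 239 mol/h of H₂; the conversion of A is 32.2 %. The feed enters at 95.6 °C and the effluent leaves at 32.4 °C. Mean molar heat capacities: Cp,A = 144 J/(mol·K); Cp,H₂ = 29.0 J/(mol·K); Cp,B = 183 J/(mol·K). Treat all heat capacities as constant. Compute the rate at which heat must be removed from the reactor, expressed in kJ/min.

Q_out = 223 kJ/min

Extent of reaction ξ = 0.322 × 239 = 76.958 mol/h
Reaction term: ξ·ΔH°_rxn = 76.958 × -140 = -10774 kJ/h
Sensible, feed 95.6→25 °C: -2919.1 kJ/h
Outlet flows (mol/h): A 162.04, H₂ 162.04, B 76.958
Sensible, products 25→32.4 °C: 311.66 kJ/h
Q = ΔH = -13382 kJ/h = -3.7171 kW
Heat removed = 223.03 kJ/min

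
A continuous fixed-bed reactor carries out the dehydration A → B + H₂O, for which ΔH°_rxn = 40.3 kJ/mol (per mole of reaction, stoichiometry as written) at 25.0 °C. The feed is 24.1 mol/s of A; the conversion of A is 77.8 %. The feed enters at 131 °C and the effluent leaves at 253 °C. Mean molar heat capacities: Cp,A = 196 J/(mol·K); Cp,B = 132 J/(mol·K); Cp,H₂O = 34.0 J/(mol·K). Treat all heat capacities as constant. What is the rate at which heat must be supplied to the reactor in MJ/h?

Extent of reaction ξ = 0.778 × 24.1 = 18.75 mol/s
Reaction term: ξ·ΔH°_rxn = 18.75 × 40.3 = 755.62 kJ/s
Sensible, feed 131→25 °C: -500.7 kJ/s
Outlet flows (mol/s): A 5.3502, B 18.75, H₂O 18.75
Sensible, products 25→253 °C: 948.73 kJ/s
Q = ΔH = 1203.6 kJ/s = 1203.6 kW
Heat supplied = 4333.1 MJ/h

Q_in = 4330 MJ/h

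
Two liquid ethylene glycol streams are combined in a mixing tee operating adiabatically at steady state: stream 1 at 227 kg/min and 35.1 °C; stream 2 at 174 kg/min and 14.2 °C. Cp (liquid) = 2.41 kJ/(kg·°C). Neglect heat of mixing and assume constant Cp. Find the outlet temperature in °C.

No heat crosses the boundary, so H_out = H_in.
Σ ṁᵢCp,ᵢTᵢ = 227×2.41×35.1 + 174×2.41×14.2 = 25157
Σ ṁᵢCp,ᵢ = 227×2.41 + 174×2.41 = 966.41
T_out = 25157 / 966.41 = 26.031 °C

T_out = 26.0 °C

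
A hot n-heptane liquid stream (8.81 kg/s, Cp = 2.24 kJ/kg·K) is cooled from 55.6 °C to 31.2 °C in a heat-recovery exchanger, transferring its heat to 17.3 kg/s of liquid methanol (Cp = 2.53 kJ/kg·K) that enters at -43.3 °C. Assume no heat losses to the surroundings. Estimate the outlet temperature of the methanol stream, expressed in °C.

T_c,out = -32.3 °C

Heat released by hot stream: Q = 8.81 × 2.24 × (55.6 − 31.2) = 481.52 kJ/s
Energy balance on cold side (adiabatic exchanger): Q = ṁ_c·Cp_c·(T_c,out − T_c,in)
T_c,out = -43.3 + 481.52/(17.3 × 2.53) = -32.299 °C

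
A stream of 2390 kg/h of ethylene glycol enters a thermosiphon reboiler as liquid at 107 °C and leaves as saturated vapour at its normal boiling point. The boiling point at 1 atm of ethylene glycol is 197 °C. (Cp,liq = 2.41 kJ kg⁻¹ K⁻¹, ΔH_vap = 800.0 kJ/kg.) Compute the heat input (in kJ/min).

Q = 40500 kJ/min

liquid 107→197 °C: 216.9 kJ/kg
vaporisation at 197 °C: 800 kJ/kg
Δh = 216.9 + 800 = 1016.9 kJ/kg
Q = ṁ·Δh = 2390 kg/h × 1016.9 kJ/kg = 2.4304e+06 kJ/h
|Q| = 675.11 kW = 40507 kJ/min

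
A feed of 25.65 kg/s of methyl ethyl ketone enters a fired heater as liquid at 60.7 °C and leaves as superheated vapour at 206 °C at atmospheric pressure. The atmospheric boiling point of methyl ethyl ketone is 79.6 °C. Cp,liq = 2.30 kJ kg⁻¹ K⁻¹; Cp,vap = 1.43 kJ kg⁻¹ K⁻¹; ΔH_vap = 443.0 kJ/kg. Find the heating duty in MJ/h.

liquid 60.7→79.6 °C: 43.47 kJ/kg
vaporisation at 79.6 °C: 443 kJ/kg
vapour 79.6→206 °C: 180.75 kJ/kg
Δh = 43.47 + 443 + 180.75 = 667.22 kJ/kg
Q = ṁ·Δh = 25.65 kg/s × 667.22 kJ/kg = 17114 kJ/s
|Q| = 17114 kW = 61611 MJ/h

Q = 61600 MJ/h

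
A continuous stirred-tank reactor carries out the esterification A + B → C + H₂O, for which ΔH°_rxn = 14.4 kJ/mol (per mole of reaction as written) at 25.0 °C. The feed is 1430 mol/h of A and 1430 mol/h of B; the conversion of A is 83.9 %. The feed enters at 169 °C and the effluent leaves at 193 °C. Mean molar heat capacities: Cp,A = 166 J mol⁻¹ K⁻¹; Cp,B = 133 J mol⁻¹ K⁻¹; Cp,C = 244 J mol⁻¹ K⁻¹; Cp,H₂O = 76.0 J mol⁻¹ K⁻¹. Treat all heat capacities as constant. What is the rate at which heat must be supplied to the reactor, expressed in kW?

Q_in = 8.83 kW

Extent of reaction ξ = 0.839 × 1430 = 1199.8 mol/h
Reaction term: ξ·ΔH°_rxn = 1199.8 × 14.4 = 17277 kJ/h
Sensible, feed 169→25 °C: -61570 kJ/h
Outlet flows (mol/h): A 230.23, B 230.23, C 1199.8, H₂O 1199.8
Sensible, products 25→193 °C: 76065 kJ/h
Q = ΔH = 31771 kJ/h = 8.8253 kW
Heat supplied = 8.8253 kW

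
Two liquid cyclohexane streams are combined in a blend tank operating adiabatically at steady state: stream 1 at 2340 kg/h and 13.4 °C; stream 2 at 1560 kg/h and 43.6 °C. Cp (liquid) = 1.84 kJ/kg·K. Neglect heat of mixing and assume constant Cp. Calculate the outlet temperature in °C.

T_out = 25.5 °C

Energy balance with Q = 0: Σ ṁᵢCp,ᵢ(T_out − Tᵢ) = 0
T_out = Σ ṁᵢCp,ᵢTᵢ / Σ ṁᵢCp,ᵢ
      = 182840 / 7176 = 25.48 °C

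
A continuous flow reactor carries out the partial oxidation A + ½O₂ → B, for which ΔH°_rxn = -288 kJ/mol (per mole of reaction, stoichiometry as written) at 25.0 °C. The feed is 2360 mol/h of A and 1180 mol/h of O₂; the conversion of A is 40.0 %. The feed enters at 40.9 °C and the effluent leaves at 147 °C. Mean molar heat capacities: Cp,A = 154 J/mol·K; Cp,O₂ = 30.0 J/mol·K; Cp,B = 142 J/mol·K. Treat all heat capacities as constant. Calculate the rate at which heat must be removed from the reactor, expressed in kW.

Extent of reaction ξ = 0.400 × 2360 = 944 mol/h
Reaction term: ξ·ΔH°_rxn = 944 × -288 = -271870 kJ/h
Sensible, feed 40.9→25 °C: -6341.6 kJ/h
Outlet flows (mol/h): A 1416, O₂ 708, B 944
Sensible, products 25→147 °C: 45549 kJ/h
Q = ΔH = -232660 kJ/h = -64.629 kW
Heat removed = 64.629 kW

Q_out = 64.6 kW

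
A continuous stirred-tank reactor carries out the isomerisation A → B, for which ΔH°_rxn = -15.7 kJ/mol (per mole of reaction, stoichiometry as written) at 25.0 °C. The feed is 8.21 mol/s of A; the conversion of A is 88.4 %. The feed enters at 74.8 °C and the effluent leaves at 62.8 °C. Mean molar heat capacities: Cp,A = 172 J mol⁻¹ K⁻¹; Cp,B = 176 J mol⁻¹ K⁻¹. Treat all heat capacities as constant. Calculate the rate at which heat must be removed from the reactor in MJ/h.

Q_out = 467 MJ/h

Extent of reaction ξ = 0.884 × 8.21 = 7.2576 mol/s
Reaction term: ξ·ΔH°_rxn = 7.2576 × -15.7 = -113.94 kJ/s
Sensible, feed 74.8→25 °C: -70.324 kJ/s
Outlet flows (mol/s): A 0.95236, B 7.2576
Sensible, products 25→62.8 °C: 54.475 kJ/s
Q = ΔH = -129.79 kJ/s = -129.79 kW
Heat removed = 467.25 MJ/h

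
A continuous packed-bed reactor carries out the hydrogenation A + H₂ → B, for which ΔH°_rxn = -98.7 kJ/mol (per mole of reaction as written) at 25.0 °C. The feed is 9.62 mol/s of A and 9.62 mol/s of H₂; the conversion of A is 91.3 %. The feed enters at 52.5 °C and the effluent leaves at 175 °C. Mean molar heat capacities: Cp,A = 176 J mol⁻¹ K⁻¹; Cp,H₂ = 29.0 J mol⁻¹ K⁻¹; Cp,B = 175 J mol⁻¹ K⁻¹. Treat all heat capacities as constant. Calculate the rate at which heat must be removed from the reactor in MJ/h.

Q_out = 2390 MJ/h

Extent of reaction ξ = 0.913 × 9.62 = 8.7831 mol/s
Reaction term: ξ·ΔH°_rxn = 8.7831 × -98.7 = -866.89 kJ/s
Sensible, feed 52.5→25 °C: -54.233 kJ/s
Outlet flows (mol/s): A 0.83694, H₂ 0.83694, B 8.7831
Sensible, products 25→175 °C: 256.29 kJ/s
Q = ΔH = -664.83 kJ/s = -664.83 kW
Heat removed = 2393.4 MJ/h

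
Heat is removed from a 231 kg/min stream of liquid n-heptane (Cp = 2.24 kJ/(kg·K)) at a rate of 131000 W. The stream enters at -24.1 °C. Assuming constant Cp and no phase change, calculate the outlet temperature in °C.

Q = 131000 W = 7860 kJ/min
ΔT = Q/(ṁ·Cp) = 7860/(231×2.24) = 15.19 K
T_out = -24.1 − 15.19 = -39.29 °C

T_out = -39.3 °C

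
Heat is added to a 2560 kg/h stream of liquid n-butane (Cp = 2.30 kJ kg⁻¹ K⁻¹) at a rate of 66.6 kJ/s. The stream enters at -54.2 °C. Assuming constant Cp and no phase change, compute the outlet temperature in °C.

T_out = -13.5 °C

Q = 66.6 kJ/s = 239760 kJ/h
ΔT = Q/(ṁ·Cp) = 239760/(2560×2.30) = 40.72 K
T_out = -54.2 + 40.72 = -13.48 °C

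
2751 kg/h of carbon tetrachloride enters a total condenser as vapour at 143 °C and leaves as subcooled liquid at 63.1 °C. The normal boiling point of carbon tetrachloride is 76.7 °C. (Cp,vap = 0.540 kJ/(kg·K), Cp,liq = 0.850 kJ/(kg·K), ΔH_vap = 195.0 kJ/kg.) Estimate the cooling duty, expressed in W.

vapour 143→76.7 °C: -35.802 kJ/kg
condensation at 76.7 °C: -195 kJ/kg
liquid 76.7→63.1 °C: -11.56 kJ/kg
Δh = -35.802 + -195 + -11.56 = -242.36 kJ/kg
Q = ṁ·Δh = 2751 kg/h × -242.36 kJ/kg = -666740 kJ/h
|Q| = 185.2 kW = 185200 W

Q_c = 185000 W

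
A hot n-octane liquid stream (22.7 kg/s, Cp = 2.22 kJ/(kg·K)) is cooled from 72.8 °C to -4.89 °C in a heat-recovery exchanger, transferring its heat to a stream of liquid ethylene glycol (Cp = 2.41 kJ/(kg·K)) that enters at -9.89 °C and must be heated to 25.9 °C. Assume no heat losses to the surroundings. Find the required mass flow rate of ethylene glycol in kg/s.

ṁ_c = 45.4 kg/s

Heat released by hot stream: Q = 22.7 × 2.22 × (72.8 − -4.89) = 3915.1 kJ/s
Energy balance on cold side (adiabatic exchanger): Q = ṁ_c·Cp_c·(T_c,out − T_c,in)
ṁ_c = 3915.1 / [2.41 × (25.9 − -9.89)] = 45.391 kg/s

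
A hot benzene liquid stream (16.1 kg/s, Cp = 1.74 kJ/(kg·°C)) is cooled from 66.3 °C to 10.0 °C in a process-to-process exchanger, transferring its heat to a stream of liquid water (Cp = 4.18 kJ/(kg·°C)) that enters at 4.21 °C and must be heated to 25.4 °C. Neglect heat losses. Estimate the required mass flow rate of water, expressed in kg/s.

Heat released by hot stream: Q = 16.1 × 1.74 × (66.3 − 10.0) = 1577.2 kJ/s
Energy balance on cold side (adiabatic exchanger): Q = ṁ_c·Cp_c·(T_c,out − T_c,in)
ṁ_c = 1577.2 / [4.18 × (25.4 − 4.21)] = 17.806 kg/s

ṁ_c = 17.8 kg/s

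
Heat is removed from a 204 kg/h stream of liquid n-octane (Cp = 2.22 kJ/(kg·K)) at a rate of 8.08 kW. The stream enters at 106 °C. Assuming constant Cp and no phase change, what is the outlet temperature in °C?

T_out = 41.8 °C

Q = 8.08 kW = 29088 kJ/h
ΔT = Q/(ṁ·Cp) = 29088/(204×2.22) = 64.229 K
T_out = 106 − 64.229 = 41.771 °C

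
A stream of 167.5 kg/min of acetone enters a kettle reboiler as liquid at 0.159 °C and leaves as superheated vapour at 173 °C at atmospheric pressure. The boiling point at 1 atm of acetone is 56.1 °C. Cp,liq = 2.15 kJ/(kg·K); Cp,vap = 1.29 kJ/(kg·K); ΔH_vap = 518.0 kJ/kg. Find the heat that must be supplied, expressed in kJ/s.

Q = 2200 kJ/s

liquid 0.159→56.1 °C: 120.27 kJ/kg
vaporisation at 56.1 °C: 518 kJ/kg
vapour 56.1→173 °C: 150.8 kJ/kg
Δh = 120.27 + 518 + 150.8 = 789.07 kJ/kg
Q = ṁ·Δh = 167.5 kg/min × 789.07 kJ/kg = 132170 kJ/min
|Q| = 2202.8 kW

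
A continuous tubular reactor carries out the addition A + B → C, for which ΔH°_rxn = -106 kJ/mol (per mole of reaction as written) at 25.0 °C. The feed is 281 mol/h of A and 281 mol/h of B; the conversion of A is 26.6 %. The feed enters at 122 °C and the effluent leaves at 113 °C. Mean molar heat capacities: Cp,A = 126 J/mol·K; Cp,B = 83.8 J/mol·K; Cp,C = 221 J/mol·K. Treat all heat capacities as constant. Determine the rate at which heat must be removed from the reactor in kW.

Q_out = 2.33 kW

Extent of reaction ξ = 0.266 × 281 = 74.746 mol/h
Reaction term: ξ·ΔH°_rxn = 74.746 × -106 = -7923.1 kJ/h
Sensible, feed 122→25 °C: -5718.5 kJ/h
Outlet flows (mol/h): A 206.25, B 206.25, C 74.746
Sensible, products 25→113 °C: 5261.6 kJ/h
Q = ΔH = -8380 kJ/h = -2.3278 kW
Heat removed = 2.3278 kW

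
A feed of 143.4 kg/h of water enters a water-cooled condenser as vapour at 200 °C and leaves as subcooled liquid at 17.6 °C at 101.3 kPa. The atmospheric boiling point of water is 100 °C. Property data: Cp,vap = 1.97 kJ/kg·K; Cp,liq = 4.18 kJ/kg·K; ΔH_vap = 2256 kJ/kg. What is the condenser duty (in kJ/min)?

Q_c = 6690 kJ/min

vapour 200→100 °C: -197 kJ/kg
condensation at 100 °C: -2256 kJ/kg
liquid 100→17.6 °C: -344.43 kJ/kg
Δh = -197 + -2256 + -344.43 = -2797.4 kJ/kg
Q = ṁ·Δh = 143.4 kg/h × -2797.4 kJ/kg = -401150 kJ/h
|Q| = 111.43 kW = 6685.9 kJ/min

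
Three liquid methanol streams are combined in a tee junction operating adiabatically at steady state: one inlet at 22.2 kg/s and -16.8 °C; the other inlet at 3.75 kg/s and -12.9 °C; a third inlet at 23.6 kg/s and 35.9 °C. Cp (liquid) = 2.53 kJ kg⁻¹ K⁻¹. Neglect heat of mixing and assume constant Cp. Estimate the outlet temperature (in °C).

T_out = 8.60 °C

Adiabatic, steady state ⇒ Σ ṁᵢCp,ᵢ(T_out − Tᵢ) = 0
Σ ṁᵢCp,ᵢTᵢ = 22.2×2.53×-16.8 + 3.75×2.53×-12.9 + 23.6×2.53×35.9 = 1077.5
Σ ṁᵢCp,ᵢ = 22.2×2.53 + 3.75×2.53 + 23.6×2.53 = 125.36
T_out = 1077.5 / 125.36 = 8.5955 °C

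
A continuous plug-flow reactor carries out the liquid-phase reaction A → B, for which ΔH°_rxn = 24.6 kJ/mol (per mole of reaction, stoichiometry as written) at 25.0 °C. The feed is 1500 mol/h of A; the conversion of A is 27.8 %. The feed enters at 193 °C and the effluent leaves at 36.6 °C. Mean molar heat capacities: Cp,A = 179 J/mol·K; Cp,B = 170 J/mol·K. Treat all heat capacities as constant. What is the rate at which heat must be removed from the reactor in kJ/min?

Extent of reaction ξ = 0.278 × 1500 = 417 mol/h
Reaction term: ξ·ΔH°_rxn = 417 × 24.6 = 10258 kJ/h
Sensible, feed 193→25 °C: -45108 kJ/h
Outlet flows (mol/h): A 1083, B 417
Sensible, products 25→36.6 °C: 3071.1 kJ/h
Q = ΔH = -31779 kJ/h = -8.8274 kW
Heat removed = 529.65 kJ/min

Q_out = 530 kJ/min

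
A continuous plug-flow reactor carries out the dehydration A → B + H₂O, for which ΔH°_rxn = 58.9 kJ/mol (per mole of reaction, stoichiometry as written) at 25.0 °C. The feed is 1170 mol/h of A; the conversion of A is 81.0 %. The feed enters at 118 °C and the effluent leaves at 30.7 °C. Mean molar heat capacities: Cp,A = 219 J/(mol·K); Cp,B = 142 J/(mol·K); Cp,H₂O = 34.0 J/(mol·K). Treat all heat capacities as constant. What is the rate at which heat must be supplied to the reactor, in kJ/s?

Extent of reaction ξ = 0.810 × 1170 = 947.7 mol/h
Reaction term: ξ·ΔH°_rxn = 947.7 × 58.9 = 55820 kJ/h
Sensible, feed 118→25 °C: -23829 kJ/h
Outlet flows (mol/h): A 222.3, B 947.7, H₂O 947.7
Sensible, products 25→30.7 °C: 1228.2 kJ/h
Q = ΔH = 33218 kJ/h = 9.2273 kW
Heat supplied = 9.2273 kJ/s

Q_in = 9.23 kJ/s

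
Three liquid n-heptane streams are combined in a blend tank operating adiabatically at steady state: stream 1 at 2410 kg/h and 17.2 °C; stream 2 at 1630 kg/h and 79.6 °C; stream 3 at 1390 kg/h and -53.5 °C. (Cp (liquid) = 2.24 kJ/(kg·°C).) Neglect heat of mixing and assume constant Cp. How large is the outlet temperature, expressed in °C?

T_out = 17.8 °C

No heat crosses the boundary, so H_out = H_in.
Σ ṁᵢCp,ᵢTᵢ = 2410×2.24×17.2 + 1630×2.24×79.6 + 1390×2.24×-53.5 = 216910
Σ ṁᵢCp,ᵢ = 2410×2.24 + 1630×2.24 + 1390×2.24 = 12163
T_out = 216910 / 12163 = 17.833 °C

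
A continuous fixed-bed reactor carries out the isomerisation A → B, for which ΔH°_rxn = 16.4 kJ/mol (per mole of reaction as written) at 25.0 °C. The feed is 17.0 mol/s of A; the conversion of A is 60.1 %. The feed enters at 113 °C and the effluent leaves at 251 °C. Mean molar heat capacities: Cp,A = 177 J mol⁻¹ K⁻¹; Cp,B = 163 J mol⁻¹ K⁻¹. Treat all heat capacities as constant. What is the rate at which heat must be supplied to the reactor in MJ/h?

Q_in = 1980 MJ/h

Extent of reaction ξ = 0.601 × 17.0 = 10.217 mol/s
Reaction term: ξ·ΔH°_rxn = 10.217 × 16.4 = 167.56 kJ/s
Sensible, feed 113→25 °C: -264.79 kJ/s
Outlet flows (mol/s): A 6.783, B 10.217
Sensible, products 25→251 °C: 647.71 kJ/s
Q = ΔH = 550.47 kJ/s = 550.47 kW
Heat supplied = 1981.7 MJ/h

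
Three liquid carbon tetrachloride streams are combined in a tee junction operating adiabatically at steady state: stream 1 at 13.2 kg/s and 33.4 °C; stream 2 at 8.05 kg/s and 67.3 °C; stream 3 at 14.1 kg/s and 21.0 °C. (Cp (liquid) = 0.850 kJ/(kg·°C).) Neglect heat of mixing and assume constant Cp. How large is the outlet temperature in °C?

Adiabatic, steady state ⇒ Σ ṁᵢCp,ᵢ(T_out − Tᵢ) = 0
Σ ṁᵢCp,ᵢTᵢ = 13.2×0.850×33.4 + 8.05×0.850×67.3 + 14.1×0.850×21.0 = 1086.9
Σ ṁᵢCp,ᵢ = 13.2×0.850 + 8.05×0.850 + 14.1×0.850 = 30.047
T_out = 1086.9 / 30.047 = 36.174 °C

T_out = 36.2 °C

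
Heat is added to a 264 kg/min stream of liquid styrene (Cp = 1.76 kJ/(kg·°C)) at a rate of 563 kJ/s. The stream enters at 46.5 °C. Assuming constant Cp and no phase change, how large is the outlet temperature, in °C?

T_out = 119 °C

Q = 563 kJ/s = 33780 kJ/min
ΔT = Q/(ṁ·Cp) = 33780/(264×1.76) = 72.701 K
T_out = 46.5 + 72.701 = 119.2 °C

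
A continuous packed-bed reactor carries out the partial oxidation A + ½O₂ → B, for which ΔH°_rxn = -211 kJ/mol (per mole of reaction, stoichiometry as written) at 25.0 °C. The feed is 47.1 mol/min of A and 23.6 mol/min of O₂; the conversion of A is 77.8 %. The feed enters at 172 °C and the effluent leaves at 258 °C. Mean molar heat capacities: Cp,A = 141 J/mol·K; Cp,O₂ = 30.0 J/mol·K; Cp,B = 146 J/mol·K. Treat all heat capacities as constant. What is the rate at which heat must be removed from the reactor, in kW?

Q_out = 120 kW

Extent of reaction ξ = 0.778 × 47.1 = 36.644 mol/min
Reaction term: ξ·ΔH°_rxn = 36.644 × -211 = -7731.8 kJ/min
Sensible, feed 172→25 °C: -1080.3 kJ/min
Outlet flows (mol/min): A 10.456, O₂ 5.2781, B 36.644
Sensible, products 25→258 °C: 1627 kJ/min
Q = ΔH = -7185.2 kJ/min = -119.75 kW
Heat removed = 119.75 kW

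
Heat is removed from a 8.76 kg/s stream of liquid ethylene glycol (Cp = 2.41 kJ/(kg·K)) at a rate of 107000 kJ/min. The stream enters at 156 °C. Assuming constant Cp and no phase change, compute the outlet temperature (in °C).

T_out = 71.5 °C

Q = 107000 kJ/min = 1783.3 kJ/s
ΔT = Q/(ṁ·Cp) = 1783.3/(8.76×2.41) = 84.472 K
T_out = 156 − 84.472 = 71.528 °C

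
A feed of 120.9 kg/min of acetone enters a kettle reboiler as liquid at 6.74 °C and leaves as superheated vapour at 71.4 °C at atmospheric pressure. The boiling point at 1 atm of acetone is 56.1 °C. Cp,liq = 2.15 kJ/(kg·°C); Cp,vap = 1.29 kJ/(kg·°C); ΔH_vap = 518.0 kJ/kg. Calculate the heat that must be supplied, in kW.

Q = 1300 kW

liquid 6.74→56.1 °C: 106.12 kJ/kg
vaporisation at 56.1 °C: 518 kJ/kg
vapour 56.1→71.4 °C: 19.737 kJ/kg
Δh = 106.12 + 518 + 19.737 = 643.86 kJ/kg
Q = ṁ·Δh = 120.9 kg/min × 643.86 kJ/kg = 77843 kJ/min
|Q| = 1297.4 kW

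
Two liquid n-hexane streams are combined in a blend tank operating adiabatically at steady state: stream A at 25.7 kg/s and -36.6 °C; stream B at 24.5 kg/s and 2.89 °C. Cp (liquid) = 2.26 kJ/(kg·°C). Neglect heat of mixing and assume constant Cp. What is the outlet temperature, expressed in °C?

T_out = -17.3 °C

Adiabatic, steady state ⇒ Σ ṁᵢCp,ᵢ(T_out − Tᵢ) = 0
Σ ṁᵢCp,ᵢTᵢ = 25.7×2.26×-36.6 + 24.5×2.26×2.89 = -1965.8
Σ ṁᵢCp,ᵢ = 25.7×2.26 + 24.5×2.26 = 113.45
T_out = -1965.8 / 113.45 = -17.327 °C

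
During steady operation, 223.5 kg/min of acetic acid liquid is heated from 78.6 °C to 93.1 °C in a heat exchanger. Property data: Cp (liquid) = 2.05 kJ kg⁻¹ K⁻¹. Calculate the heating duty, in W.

Q = 111000 W

Q = ṁ·Cp·ΔT = 223.5 × 2.05 × (93.1 − 78.6) = 6643.5 kJ/min
Converting: 6643.5 / 60 s = 110.73 kW
Heating duty = 110730 W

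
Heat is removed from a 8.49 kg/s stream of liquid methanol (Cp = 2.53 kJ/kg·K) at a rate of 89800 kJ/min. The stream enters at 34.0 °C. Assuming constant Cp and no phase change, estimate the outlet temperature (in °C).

Q = 89800 kJ/min = 1496.7 kJ/s
ΔT = Q/(ṁ·Cp) = 1496.7/(8.49×2.53) = 69.678 K
T_out = 34.0 − 69.678 = -35.678 °C

T_out = -35.7 °C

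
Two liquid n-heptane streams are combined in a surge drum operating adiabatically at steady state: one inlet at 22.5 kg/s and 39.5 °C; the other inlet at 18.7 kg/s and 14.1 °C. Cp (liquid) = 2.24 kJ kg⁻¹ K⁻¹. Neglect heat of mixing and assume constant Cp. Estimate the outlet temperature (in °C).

Adiabatic, steady state ⇒ Σ ṁᵢCp,ᵢ(T_out − Tᵢ) = 0
T_out = Σ ṁᵢCp,ᵢTᵢ / Σ ṁᵢCp,ᵢ
      = 2581.4 / 92.288 = 27.971 °C

T_out = 28.0 °C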